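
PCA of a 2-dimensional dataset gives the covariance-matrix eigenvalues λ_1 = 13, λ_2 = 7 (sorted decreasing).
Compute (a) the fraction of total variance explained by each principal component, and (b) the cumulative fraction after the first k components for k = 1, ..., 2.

Step 1 — total variance = trace(Sigma) = Σ λ_i = 13 + 7 = 20.

Step 2 — fraction explained by component i = λ_i / Σ λ:
  PC1: 13/20 = 0.65
  PC2: 7/20 = 0.35

Step 3 — cumulative fraction after k components = (λ_1 + ... + λ_k) / Σ λ:
  k = 1: 13/20 = 0.65
  k = 2: (13 + 7)/20 = 20/20 = 1

Summary (fraction, with percent):

explained: PC1 0.65 (65%), PC2 0.35 (35%);  cumulative: 0.65, 1


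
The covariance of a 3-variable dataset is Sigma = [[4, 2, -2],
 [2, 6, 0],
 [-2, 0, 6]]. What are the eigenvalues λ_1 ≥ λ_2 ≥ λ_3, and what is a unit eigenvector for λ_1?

Step 1 — characteristic polynomial p(λ) = det(λI - Sigma) = λ³ - tr·λ² + c_1·λ - det, where tr = trace, c_1 = sum of the principal 2×2 minors, det = det(Sigma):
  tr = 4 + 6 + 6 = 16,
  c_1 = (4·6 - (2)²) + (4·6 - (-2)²) + (6·6 - (0)²) = 20 + 20 + 36 = 76,
  det = 4·(6·6 - (0)²) - (2)·((2)·6 - (0)·(-2)) + (-2)·((2)·(0) - 6·(-2)) = 4·(36) - (2)·(12) + (-2)·(12) = 96.
  So p(λ) = λ³ - 16λ² + 76λ - 96.
Step 2 — look for an integer root (rational root theorem: any rational root is an integer divisor of 96). Testing λ = 2:
  p(2) = 8 - 64 + 152 - 96 = 0  ✓
  Dividing out (λ - 2): p(λ) = (λ - 2)(λ² - 14λ + 48).
Step 3 — remaining eigenvalues from the quadratic λ² - 14λ + 48 = 0:
  Δ = 14² - 4·48 = 196 - 192 = 4,  λ = (14 ± √4)/2 = (14 ± 2)/2 = 8 or 6.
  Sorted: λ_1 = 8,  λ_2 = 6,  λ_3 = 2  (check: sum = 16 = tr ✓).

Step 4 — unit eigenvector for λ_1 = 8: v spans the null space of (Sigma - λ_1 I), whose rows are
  r_1 = (-4, 2, -2),  r_2 = (2, -2, 0),  r_3 = (-2, 0, -2).
  v is orthogonal to every row, so take v ∝ r_1 × r_2 = ((2)·(0) - (-2)·(-2), (-2)·(2) - (-4)·(0), (-4)·(-2) - (2)·(2)) = (-4, -4, 4).
  Rescale (divide by 4; multiply by -1 so the first nonzero entry is positive): u = (1, 1, -1).
  ||u|| = √((1)² + (1)² + (-1)²) = √(3) ≈ 1.7321,  v_1 = u/||u|| ≈ (0.5774, 0.5774, -0.5774) (||v_1|| = 1).

λ_1 = 8,  λ_2 = 6,  λ_3 = 2;  v_1 ≈ (0.5774, 0.5774, -0.5774)


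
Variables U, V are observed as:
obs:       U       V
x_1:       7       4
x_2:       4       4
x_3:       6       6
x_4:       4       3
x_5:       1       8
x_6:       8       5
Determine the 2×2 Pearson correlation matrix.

Step 1 — column means:
  mean(U) = (7 + 4 + 6 + 4 + 1 + 8) / 6 = 30/6 = 5
  mean(V) = (4 + 4 + 6 + 3 + 8 + 5) / 6 = 30/6 = 5

Step 2 — sample variances and covariances s[i,j] = (1/(n-1)) · Σ_k (x_{k,i} - mean_i) · (x_{k,j} - mean_j), with n-1 = 5:
  s[U,U] = ((2)·(2) + (-1)·(-1) + (1)·(1) + (-1)·(-1) + (-4)·(-4) + (3)·(3)) / 5 = 32/5 = 6.4
  s[U,V] = ((2)·(-1) + (-1)·(-1) + (1)·(1) + (-1)·(-2) + (-4)·(3) + (3)·(0)) / 5 = -10/5 = -2
  s[V,V] = ((-1)·(-1) + (-1)·(-1) + (1)·(1) + (-2)·(-2) + (3)·(3) + (0)·(0)) / 5 = 16/5 = 3.2
  Sample standard deviations s_i = √(s[i,i]):
  s(U) = √(6.4) = 2.5298
  s(V) = √(3.2) = 1.7889

Step 3 — r_{ij} = s_{ij} / (s_i · s_j):
  r[U,U] = 1 (diagonal).
  r[U,V] = -2 / (2.5298 · 1.7889) = -2 / 4.5255 = -0.4419
  r[V,V] = 1 (diagonal).

R is symmetric with unit diagonal. Assembling:

R = [[1, -0.4419],
 [-0.4419, 1]]


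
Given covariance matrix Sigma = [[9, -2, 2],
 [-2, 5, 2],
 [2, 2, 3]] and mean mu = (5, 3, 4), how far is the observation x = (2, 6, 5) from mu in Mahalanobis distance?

Step 1 — centre the observation: (x - mu) = (-3, 3, 1).

Step 2 — invert Sigma (cofactor / det for 3×3, or solve directly):
  Sigma^{-1} = [[0.2157, 0.1961, -0.2745],
 [0.1961, 0.451, -0.4314],
 [-0.2745, -0.4314, 0.8039]].

Step 3 — form the quadratic (x - mu)^T · Sigma^{-1} · (x - mu):
  Sigma^{-1} · (x - mu) = (-0.3333, 0.3333, 0.3333).
  (x - mu)^T · [Sigma^{-1} · (x - mu)] = (-3)·(-0.3333) + (3)·(0.3333) + (1)·(0.3333) = 2.3333.

Step 4 — take square root: d = √(2.3333) ≈ 1.5275.

d(x, mu) = √(2.3333) ≈ 1.5275


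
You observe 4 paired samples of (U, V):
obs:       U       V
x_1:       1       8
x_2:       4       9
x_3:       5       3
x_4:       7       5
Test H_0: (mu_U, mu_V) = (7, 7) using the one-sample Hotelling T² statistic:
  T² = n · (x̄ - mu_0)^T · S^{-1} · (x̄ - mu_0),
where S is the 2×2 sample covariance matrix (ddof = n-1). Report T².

Step 1 — sample mean vector:
  mean(U) = (1 + 4 + 5 + 7) / 4 = 17/4 = 4.25
  mean(V) = (8 + 9 + 3 + 5) / 4 = 25/4 = 6.25
  x̄ = (4.25, 6.25),  deviation x̄ - mu_0 = (4.25, 6.25) - (7, 7) = (-2.75, -0.75).

Step 2 — sample covariance matrix, S[i,j] = (1/(n-1)) · Σ_k (x_{k,i} - mean_i) · (x_{k,j} - mean_j), divisor n-1 = 3:
  S[U,U] = ((-3.25)·(-3.25) + (-0.25)·(-0.25) + (0.75)·(0.75) + (2.75)·(2.75)) / 3 = 18.75/3 = 6.25
  S[U,V] = ((-3.25)·(1.75) + (-0.25)·(2.75) + (0.75)·(-3.25) + (2.75)·(-1.25)) / 3 = -12.25/3 = -4.0833
  S[V,V] = ((1.75)·(1.75) + (2.75)·(2.75) + (-3.25)·(-3.25) + (-1.25)·(-1.25)) / 3 = 22.75/3 = 7.5833
  S = [[6.25, -4.0833],
 [-4.0833, 7.5833]].

Step 3 — invert S. det(S) = 6.25·7.5833 - (-4.0833)² = 30.7222.
  S^{-1} = (1/det) · [[d, -b], [-b, a]] = [[0.2468, 0.1329],
 [0.1329, 0.2034]].

Step 4 — quadratic form (x̄ - mu_0)^T · S^{-1} · (x̄ - mu_0):
  S^{-1} · (x̄ - mu_0) = (-0.7785, -0.5181),
  (x̄ - mu_0)^T · [...] = (-2.75)·(-0.7785) + (-0.75)·(-0.5181) = 2.5294.

Step 5 — scale by n: T² = 4 · 2.5294 = 10.1175.

T² ≈ 10.1175


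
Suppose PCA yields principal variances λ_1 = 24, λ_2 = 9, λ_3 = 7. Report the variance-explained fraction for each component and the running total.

Step 1 — total variance = trace(Sigma) = Σ λ_i = 24 + 9 + 7 = 40.

Step 2 — fraction explained by component i = λ_i / Σ λ:
  PC1: 24/40 = 0.6
  PC2: 9/40 = 0.225
  PC3: 7/40 = 0.175

Step 3 — cumulative fraction after k components = (λ_1 + ... + λ_k) / Σ λ:
  k = 1: 24/40 = 0.6
  k = 2: (24 + 9)/40 = 33/40 = 0.825
  k = 3: (24 + 9 + 7)/40 = 40/40 = 1

Summary (fraction, with percent):

explained: PC1 0.6 (60%), PC2 0.225 (22.5%), PC3 0.175 (17.5%);  cumulative: 0.6, 0.825, 1


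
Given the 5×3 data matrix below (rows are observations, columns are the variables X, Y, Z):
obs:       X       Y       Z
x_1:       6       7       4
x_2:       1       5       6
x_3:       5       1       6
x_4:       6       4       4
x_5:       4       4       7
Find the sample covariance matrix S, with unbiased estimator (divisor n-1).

Step 1 — column means:
  mean(X) = (6 + 1 + 5 + 6 + 4) / 5 = 22/5 = 4.4
  mean(Y) = (7 + 5 + 1 + 4 + 4) / 5 = 21/5 = 4.2
  mean(Z) = (4 + 6 + 6 + 4 + 7) / 5 = 27/5 = 5.4

Step 2 — sample covariance S[i,j] = (1/(n-1)) · Σ_k (x_{k,i} - mean_i) · (x_{k,j} - mean_j), with n-1 = 4.
  S[X,X] = ((1.6)·(1.6) + (-3.4)·(-3.4) + (0.6)·(0.6) + (1.6)·(1.6) + (-0.4)·(-0.4)) / 4 = 17.2/4 = 4.3
  S[X,Y] = ((1.6)·(2.8) + (-3.4)·(0.8) + (0.6)·(-3.2) + (1.6)·(-0.2) + (-0.4)·(-0.2)) / 4 = -0.4/4 = -0.1
  S[X,Z] = ((1.6)·(-1.4) + (-3.4)·(0.6) + (0.6)·(0.6) + (1.6)·(-1.4) + (-0.4)·(1.6)) / 4 = -6.8/4 = -1.7
  S[Y,Y] = ((2.8)·(2.8) + (0.8)·(0.8) + (-3.2)·(-3.2) + (-0.2)·(-0.2) + (-0.2)·(-0.2)) / 4 = 18.8/4 = 4.7
  S[Y,Z] = ((2.8)·(-1.4) + (0.8)·(0.6) + (-3.2)·(0.6) + (-0.2)·(-1.4) + (-0.2)·(1.6)) / 4 = -5.4/4 = -1.35
  S[Z,Z] = ((-1.4)·(-1.4) + (0.6)·(0.6) + (0.6)·(0.6) + (-1.4)·(-1.4) + (1.6)·(1.6)) / 4 = 7.2/4 = 1.8

S is symmetric (S[j,i] = S[i,j]). Assembling:

S = [[4.3, -0.1, -1.7],
 [-0.1, 4.7, -1.35],
 [-1.7, -1.35, 1.8]]


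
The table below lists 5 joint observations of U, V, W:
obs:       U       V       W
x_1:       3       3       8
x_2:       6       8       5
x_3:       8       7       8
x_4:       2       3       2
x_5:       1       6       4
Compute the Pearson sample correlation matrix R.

Step 1 — column means:
  mean(U) = (3 + 6 + 8 + 2 + 1) / 5 = 20/5 = 4
  mean(V) = (3 + 8 + 7 + 3 + 6) / 5 = 27/5 = 5.4
  mean(W) = (8 + 5 + 8 + 2 + 4) / 5 = 27/5 = 5.4

Step 2 — sample variances and covariances s[i,j] = (1/(n-1)) · Σ_k (x_{k,i} - mean_i) · (x_{k,j} - mean_j), with n-1 = 4:
  s[U,U] = ((-1)·(-1) + (2)·(2) + (4)·(4) + (-2)·(-2) + (-3)·(-3)) / 4 = 34/4 = 8.5
  s[U,V] = ((-1)·(-2.4) + (2)·(2.6) + (4)·(1.6) + (-2)·(-2.4) + (-3)·(0.6)) / 4 = 17/4 = 4.25
  s[U,W] = ((-1)·(2.6) + (2)·(-0.4) + (4)·(2.6) + (-2)·(-3.4) + (-3)·(-1.4)) / 4 = 18/4 = 4.5
  s[V,V] = ((-2.4)·(-2.4) + (2.6)·(2.6) + (1.6)·(1.6) + (-2.4)·(-2.4) + (0.6)·(0.6)) / 4 = 21.2/4 = 5.3
  s[V,W] = ((-2.4)·(2.6) + (2.6)·(-0.4) + (1.6)·(2.6) + (-2.4)·(-3.4) + (0.6)·(-1.4)) / 4 = 4.2/4 = 1.05
  s[W,W] = ((2.6)·(2.6) + (-0.4)·(-0.4) + (2.6)·(2.6) + (-3.4)·(-3.4) + (-1.4)·(-1.4)) / 4 = 27.2/4 = 6.8
  Sample standard deviations s_i = √(s[i,i]):
  s(U) = √(8.5) = 2.9155
  s(V) = √(5.3) = 2.3022
  s(W) = √(6.8) = 2.6077

Step 3 — r_{ij} = s_{ij} / (s_i · s_j):
  r[U,U] = 1 (diagonal).
  r[U,V] = 4.25 / (2.9155 · 2.3022) = 4.25 / 6.7119 = 0.6332
  r[U,W] = 4.5 / (2.9155 · 2.6077) = 4.5 / 7.6026 = 0.5919
  r[V,V] = 1 (diagonal).
  r[V,W] = 1.05 / (2.3022 · 2.6077) = 1.05 / 6.0033 = 0.1749
  r[W,W] = 1 (diagonal).

R is symmetric with unit diagonal. Assembling:

R = [[1, 0.6332, 0.5919],
 [0.6332, 1, 0.1749],
 [0.5919, 0.1749, 1]]


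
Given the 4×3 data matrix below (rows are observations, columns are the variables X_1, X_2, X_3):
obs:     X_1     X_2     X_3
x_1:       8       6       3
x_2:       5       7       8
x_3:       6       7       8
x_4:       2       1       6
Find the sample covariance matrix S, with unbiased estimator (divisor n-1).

Step 1 — column means:
  mean(X_1) = (8 + 5 + 6 + 2) / 4 = 21/4 = 5.25
  mean(X_2) = (6 + 7 + 7 + 1) / 4 = 21/4 = 5.25
  mean(X_3) = (3 + 8 + 8 + 6) / 4 = 25/4 = 6.25

Step 2 — sample covariance S[i,j] = (1/(n-1)) · Σ_k (x_{k,i} - mean_i) · (x_{k,j} - mean_j), with n-1 = 3.
  S[X_1,X_1] = ((2.75)·(2.75) + (-0.25)·(-0.25) + (0.75)·(0.75) + (-3.25)·(-3.25)) / 3 = 18.75/3 = 6.25
  S[X_1,X_2] = ((2.75)·(0.75) + (-0.25)·(1.75) + (0.75)·(1.75) + (-3.25)·(-4.25)) / 3 = 16.75/3 = 5.5833
  S[X_1,X_3] = ((2.75)·(-3.25) + (-0.25)·(1.75) + (0.75)·(1.75) + (-3.25)·(-0.25)) / 3 = -7.25/3 = -2.4167
  S[X_2,X_2] = ((0.75)·(0.75) + (1.75)·(1.75) + (1.75)·(1.75) + (-4.25)·(-4.25)) / 3 = 24.75/3 = 8.25
  S[X_2,X_3] = ((0.75)·(-3.25) + (1.75)·(1.75) + (1.75)·(1.75) + (-4.25)·(-0.25)) / 3 = 4.75/3 = 1.5833
  S[X_3,X_3] = ((-3.25)·(-3.25) + (1.75)·(1.75) + (1.75)·(1.75) + (-0.25)·(-0.25)) / 3 = 16.75/3 = 5.5833

S is symmetric (S[j,i] = S[i,j]). Assembling:

S = [[6.25, 5.5833, -2.4167],
 [5.5833, 8.25, 1.5833],
 [-2.4167, 1.5833, 5.5833]]


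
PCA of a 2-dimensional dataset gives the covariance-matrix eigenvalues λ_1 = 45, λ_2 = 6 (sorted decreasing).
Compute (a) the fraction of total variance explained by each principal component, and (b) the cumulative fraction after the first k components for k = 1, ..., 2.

Step 1 — total variance = trace(Sigma) = Σ λ_i = 45 + 6 = 51.

Step 2 — fraction explained by component i = λ_i / Σ λ:
  PC1: 45/51 = 0.8824
  PC2: 6/51 = 0.1176

Step 3 — cumulative fraction after k components = (λ_1 + ... + λ_k) / Σ λ:
  k = 1: 45/51 = 0.8824
  k = 2: (45 + 6)/51 = 51/51 = 1

Summary (fraction, with percent):

explained: PC1 0.8824 (88.24%), PC2 0.1176 (11.76%);  cumulative: 0.8824, 1


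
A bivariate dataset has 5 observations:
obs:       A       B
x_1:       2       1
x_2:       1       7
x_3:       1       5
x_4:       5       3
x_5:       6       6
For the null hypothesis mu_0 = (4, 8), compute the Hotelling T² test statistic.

Step 1 — sample mean vector:
  mean(A) = (2 + 1 + 1 + 5 + 6) / 5 = 15/5 = 3
  mean(B) = (1 + 7 + 5 + 3 + 6) / 5 = 22/5 = 4.4
  x̄ = (3, 4.4),  deviation x̄ - mu_0 = (3, 4.4) - (4, 8) = (-1, -3.6).

Step 2 — sample covariance matrix, S[i,j] = (1/(n-1)) · Σ_k (x_{k,i} - mean_i) · (x_{k,j} - mean_j), divisor n-1 = 4:
  S[A,A] = ((-1)·(-1) + (-2)·(-2) + (-2)·(-2) + (2)·(2) + (3)·(3)) / 4 = 22/4 = 5.5
  S[A,B] = ((-1)·(-3.4) + (-2)·(2.6) + (-2)·(0.6) + (2)·(-1.4) + (3)·(1.6)) / 4 = -1/4 = -0.25
  S[B,B] = ((-3.4)·(-3.4) + (2.6)·(2.6) + (0.6)·(0.6) + (-1.4)·(-1.4) + (1.6)·(1.6)) / 4 = 23.2/4 = 5.8
  S = [[5.5, -0.25],
 [-0.25, 5.8]].

Step 3 — invert S. det(S) = 5.5·5.8 - (-0.25)² = 31.8375.
  S^{-1} = (1/det) · [[d, -b], [-b, a]] = [[0.1822, 0.0079],
 [0.0079, 0.1728]].

Step 4 — quadratic form (x̄ - mu_0)^T · S^{-1} · (x̄ - mu_0):
  S^{-1} · (x̄ - mu_0) = (-0.2104, -0.6298),
  (x̄ - mu_0)^T · [...] = (-1)·(-0.2104) + (-3.6)·(-0.6298) = 2.4776.

Step 5 — scale by n: T² = 5 · 2.4776 = 12.3879.

T² ≈ 12.3879


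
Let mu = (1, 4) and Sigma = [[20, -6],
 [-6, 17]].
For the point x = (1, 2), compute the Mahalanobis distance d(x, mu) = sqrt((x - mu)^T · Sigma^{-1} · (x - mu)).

Step 1 — centre the observation: (x - mu) = (0, -2).

Step 2 — invert Sigma. det(Sigma) = 20·17 - (-6)² = 304.
  Sigma^{-1} = (1/det) · [[d, -b], [-b, a]] = [[0.0559, 0.0197],
 [0.0197, 0.0658]].

Step 3 — form the quadratic (x - mu)^T · Sigma^{-1} · (x - mu):
  Sigma^{-1} · (x - mu) = (-0.0395, -0.1316).
  (x - mu)^T · [Sigma^{-1} · (x - mu)] = (0)·(-0.0395) + (-2)·(-0.1316) = 0.2632.

Step 4 — take square root: d = √(0.2632) ≈ 0.513.

d(x, mu) = √(0.2632) ≈ 0.513


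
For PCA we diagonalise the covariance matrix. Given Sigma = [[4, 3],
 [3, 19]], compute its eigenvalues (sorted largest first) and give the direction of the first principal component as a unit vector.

Step 1 — characteristic polynomial of 2×2 Sigma:
  det(Sigma - λI) = λ² - trace · λ + det = 0.
  trace = 4 + 19 = 23, det = 4·19 - (3)² = 67.
Step 2 — discriminant:
  Δ = trace² - 4·det = 529 - 268 = 261.
Step 3 — eigenvalues:
  λ = (trace ± √Δ)/2 = (23 ± 16.1555)/2,
  λ_1 = 19.5777,  λ_2 = 3.4223.

Step 4 — unit eigenvector for λ_1: solve (Sigma - λ_1 I)v = 0. First row:
  (4 - 19.5777)·v_x + (3)·v_y = 0, i.e. (-15.5777)·v_x + (3)·v_y = 0,
  so v ∝ (b, λ_1 - a) = (3, 15.5777) = u.
  ||u|| = √((3)² + (15.5777)²) = √(251.6662) ≈ 15.864,
  v_1 = u/||u|| ≈ (0.1891, 0.982) (||v_1|| = 1).

λ_1 = 19.5777,  λ_2 = 3.4223;  v_1 ≈ (0.1891, 0.982)


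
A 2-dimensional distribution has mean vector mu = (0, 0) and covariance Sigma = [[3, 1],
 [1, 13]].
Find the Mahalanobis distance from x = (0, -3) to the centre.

Step 1 — centre the observation: (x - mu) = (0, -3).

Step 2 — invert Sigma. det(Sigma) = 3·13 - (1)² = 38.
  Sigma^{-1} = (1/det) · [[d, -b], [-b, a]] = [[0.3421, -0.0263],
 [-0.0263, 0.0789]].

Step 3 — form the quadratic (x - mu)^T · Sigma^{-1} · (x - mu):
  Sigma^{-1} · (x - mu) = (0.0789, -0.2368).
  (x - mu)^T · [Sigma^{-1} · (x - mu)] = (0)·(0.0789) + (-3)·(-0.2368) = 0.7105.

Step 4 — take square root: d = √(0.7105) ≈ 0.8429.

d(x, mu) = √(0.7105) ≈ 0.8429


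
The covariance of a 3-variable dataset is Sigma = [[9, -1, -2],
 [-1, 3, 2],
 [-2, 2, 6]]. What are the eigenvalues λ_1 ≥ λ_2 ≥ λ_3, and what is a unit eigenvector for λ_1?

Step 1 — characteristic polynomial p(λ) = det(λI - Sigma) = λ³ - tr·λ² + c_1·λ - det, where tr = trace, c_1 = sum of the principal 2×2 minors, det = det(Sigma):
  tr = 9 + 3 + 6 = 18,
  c_1 = (9·3 - (-1)²) + (9·6 - (-2)²) + (3·6 - (2)²) = 26 + 50 + 14 = 90,
  det = 9·(3·6 - (2)²) - (-1)·((-1)·6 - (2)·(-2)) + (-2)·((-1)·(2) - 3·(-2)) = 9·(14) - (-1)·(-2) + (-2)·(4) = 116.
  So p(λ) = λ³ - 18λ² + 90λ - 116.
Step 2 — look for an integer root (rational root theorem: any rational root is an integer divisor of 116). Testing λ = 2:
  p(2) = 8 - 72 + 180 - 116 = 0  ✓
  Dividing out (λ - 2): p(λ) = (λ - 2)(λ² - 16λ + 58).
Step 3 — remaining eigenvalues from the quadratic λ² - 16λ + 58 = 0:
  Δ = 16² - 4·58 = 256 - 232 = 24,  λ = (16 ± √24)/2 = (16 ± 4.899)/2 ≈ 10.4495 or 5.5505.
  Sorted: λ_1 = 10.4495,  λ_2 = 5.5505,  λ_3 = 2  (check: sum = 18 = tr ✓).

Step 4 — unit eigenvector for λ_1 ≈ 10.4495: v spans the null space of (Sigma - λ_1 I), whose rows are
  r_1 = (-1.4495, -1, -2),  r_2 = (-1, -7.4495, 2),  r_3 = (-2, 2, -4.4495).
  v is orthogonal to every row, so take v ∝ r_1 × r_2 = ((-1)·(2) - (-2)·(-7.4495), (-2)·(-1) - (-1.4495)·(2), (-1.4495)·(-7.4495) - (-1)·(-1)) ≈ (-16.899, 4.899, 9.798).
  Rescale (multiply by -1 so the first nonzero entry is positive): u = (16.899, -4.899, -9.798).
  ||u|| = √((16.899)² + (-4.899)² + (-9.798)²) = √(405.5755) ≈ 20.1389,  v_1 = u/||u|| ≈ (0.8391, -0.2433, -0.4865) (||v_1|| = 1).

λ_1 = 10.4495,  λ_2 = 5.5505,  λ_3 = 2;  v_1 ≈ (0.8391, -0.2433, -0.4865)


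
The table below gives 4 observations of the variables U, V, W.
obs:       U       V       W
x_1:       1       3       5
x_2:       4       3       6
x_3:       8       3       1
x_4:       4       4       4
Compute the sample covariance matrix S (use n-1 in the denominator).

Step 1 — column means:
  mean(U) = (1 + 4 + 8 + 4) / 4 = 17/4 = 4.25
  mean(V) = (3 + 3 + 3 + 4) / 4 = 13/4 = 3.25
  mean(W) = (5 + 6 + 1 + 4) / 4 = 16/4 = 4

Step 2 — sample covariance S[i,j] = (1/(n-1)) · Σ_k (x_{k,i} - mean_i) · (x_{k,j} - mean_j), with n-1 = 3.
  S[U,U] = ((-3.25)·(-3.25) + (-0.25)·(-0.25) + (3.75)·(3.75) + (-0.25)·(-0.25)) / 3 = 24.75/3 = 8.25
  S[U,V] = ((-3.25)·(-0.25) + (-0.25)·(-0.25) + (3.75)·(-0.25) + (-0.25)·(0.75)) / 3 = -0.25/3 = -0.0833
  S[U,W] = ((-3.25)·(1) + (-0.25)·(2) + (3.75)·(-3) + (-0.25)·(0)) / 3 = -15/3 = -5
  S[V,V] = ((-0.25)·(-0.25) + (-0.25)·(-0.25) + (-0.25)·(-0.25) + (0.75)·(0.75)) / 3 = 0.75/3 = 0.25
  S[V,W] = ((-0.25)·(1) + (-0.25)·(2) + (-0.25)·(-3) + (0.75)·(0)) / 3 = 0/3 = 0
  S[W,W] = ((1)·(1) + (2)·(2) + (-3)·(-3) + (0)·(0)) / 3 = 14/3 = 4.6667

S is symmetric (S[j,i] = S[i,j]). Assembling:

S = [[8.25, -0.0833, -5],
 [-0.0833, 0.25, 0],
 [-5, 0, 4.6667]]


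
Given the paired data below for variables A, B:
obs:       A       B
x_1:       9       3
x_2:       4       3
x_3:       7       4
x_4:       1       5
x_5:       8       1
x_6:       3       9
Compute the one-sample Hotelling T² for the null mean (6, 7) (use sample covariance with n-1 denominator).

Step 1 — sample mean vector:
  mean(A) = (9 + 4 + 7 + 1 + 8 + 3) / 6 = 32/6 = 5.3333
  mean(B) = (3 + 3 + 4 + 5 + 1 + 9) / 6 = 25/6 = 4.1667
  x̄ = (5.3333, 4.1667),  deviation x̄ - mu_0 = (5.3333, 4.1667) - (6, 7) = (-0.6667, -2.8333).

Step 2 — sample covariance matrix, S[i,j] = (1/(n-1)) · Σ_k (x_{k,i} - mean_i) · (x_{k,j} - mean_j), divisor n-1 = 5:
  S[A,A] = ((3.6667)·(3.6667) + (-1.3333)·(-1.3333) + (1.6667)·(1.6667) + (-4.3333)·(-4.3333) + (2.6667)·(2.6667) + (-2.3333)·(-2.3333)) / 5 = 49.3333/5 = 9.8667
  S[A,B] = ((3.6667)·(-1.1667) + (-1.3333)·(-1.1667) + (1.6667)·(-0.1667) + (-4.3333)·(0.8333) + (2.6667)·(-3.1667) + (-2.3333)·(4.8333)) / 5 = -26.3333/5 = -5.2667
  S[B,B] = ((-1.1667)·(-1.1667) + (-1.1667)·(-1.1667) + (-0.1667)·(-0.1667) + (0.8333)·(0.8333) + (-3.1667)·(-3.1667) + (4.8333)·(4.8333)) / 5 = 36.8333/5 = 7.3667
  S = [[9.8667, -5.2667],
 [-5.2667, 7.3667]].

Step 3 — invert S. det(S) = 9.8667·7.3667 - (-5.2667)² = 44.9467.
  S^{-1} = (1/det) · [[d, -b], [-b, a]] = [[0.1639, 0.1172],
 [0.1172, 0.2195]].

Step 4 — quadratic form (x̄ - mu_0)^T · S^{-1} · (x̄ - mu_0):
  S^{-1} · (x̄ - mu_0) = (-0.4413, -0.7001),
  (x̄ - mu_0)^T · [...] = (-0.6667)·(-0.4413) + (-2.8333)·(-0.7001) = 2.2778.

Step 5 — scale by n: T² = 6 · 2.2778 = 13.6666.

T² ≈ 13.6666


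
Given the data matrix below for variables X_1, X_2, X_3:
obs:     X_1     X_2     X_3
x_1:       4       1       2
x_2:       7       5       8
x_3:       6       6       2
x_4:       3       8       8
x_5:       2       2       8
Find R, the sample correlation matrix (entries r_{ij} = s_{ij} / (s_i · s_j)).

Step 1 — column means:
  mean(X_1) = (4 + 7 + 6 + 3 + 2) / 5 = 22/5 = 4.4
  mean(X_2) = (1 + 5 + 6 + 8 + 2) / 5 = 22/5 = 4.4
  mean(X_3) = (2 + 8 + 2 + 8 + 8) / 5 = 28/5 = 5.6

Step 2 — sample variances and covariances s[i,j] = (1/(n-1)) · Σ_k (x_{k,i} - mean_i) · (x_{k,j} - mean_j), with n-1 = 4:
  s[X_1,X_1] = ((-0.4)·(-0.4) + (2.6)·(2.6) + (1.6)·(1.6) + (-1.4)·(-1.4) + (-2.4)·(-2.4)) / 4 = 17.2/4 = 4.3
  s[X_1,X_2] = ((-0.4)·(-3.4) + (2.6)·(0.6) + (1.6)·(1.6) + (-1.4)·(3.6) + (-2.4)·(-2.4)) / 4 = 6.2/4 = 1.55
  s[X_1,X_3] = ((-0.4)·(-3.6) + (2.6)·(2.4) + (1.6)·(-3.6) + (-1.4)·(2.4) + (-2.4)·(2.4)) / 4 = -7.2/4 = -1.8
  s[X_2,X_2] = ((-3.4)·(-3.4) + (0.6)·(0.6) + (1.6)·(1.6) + (3.6)·(3.6) + (-2.4)·(-2.4)) / 4 = 33.2/4 = 8.3
  s[X_2,X_3] = ((-3.4)·(-3.6) + (0.6)·(2.4) + (1.6)·(-3.6) + (3.6)·(2.4) + (-2.4)·(2.4)) / 4 = 10.8/4 = 2.7
  s[X_3,X_3] = ((-3.6)·(-3.6) + (2.4)·(2.4) + (-3.6)·(-3.6) + (2.4)·(2.4) + (2.4)·(2.4)) / 4 = 43.2/4 = 10.8
  Sample standard deviations s_i = √(s[i,i]):
  s(X_1) = √(4.3) = 2.0736
  s(X_2) = √(8.3) = 2.881
  s(X_3) = √(10.8) = 3.2863

Step 3 — r_{ij} = s_{ij} / (s_i · s_j):
  r[X_1,X_1] = 1 (diagonal).
  r[X_1,X_2] = 1.55 / (2.0736 · 2.881) = 1.55 / 5.9741 = 0.2595
  r[X_1,X_3] = -1.8 / (2.0736 · 3.2863) = -1.8 / 6.8147 = -0.2641
  r[X_2,X_2] = 1 (diagonal).
  r[X_2,X_3] = 2.7 / (2.881 · 3.2863) = 2.7 / 9.4678 = 0.2852
  r[X_3,X_3] = 1 (diagonal).

R is symmetric with unit diagonal. Assembling:

R = [[1, 0.2595, -0.2641],
 [0.2595, 1, 0.2852],
 [-0.2641, 0.2852, 1]]


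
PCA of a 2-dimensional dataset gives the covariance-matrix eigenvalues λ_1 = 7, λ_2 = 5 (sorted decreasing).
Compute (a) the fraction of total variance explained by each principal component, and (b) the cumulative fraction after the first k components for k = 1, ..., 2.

Step 1 — total variance = trace(Sigma) = Σ λ_i = 7 + 5 = 12.

Step 2 — fraction explained by component i = λ_i / Σ λ:
  PC1: 7/12 = 0.5833
  PC2: 5/12 = 0.4167

Step 3 — cumulative fraction after k components = (λ_1 + ... + λ_k) / Σ λ:
  k = 1: 7/12 = 0.5833
  k = 2: (7 + 5)/12 = 12/12 = 1

Summary (fraction, with percent):

explained: PC1 0.5833 (58.33%), PC2 0.4167 (41.67%);  cumulative: 0.5833, 1


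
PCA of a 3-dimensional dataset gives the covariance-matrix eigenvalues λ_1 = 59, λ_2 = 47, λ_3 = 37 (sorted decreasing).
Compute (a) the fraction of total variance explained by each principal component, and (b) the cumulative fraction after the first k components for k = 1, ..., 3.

Step 1 — total variance = trace(Sigma) = Σ λ_i = 59 + 47 + 37 = 143.

Step 2 — fraction explained by component i = λ_i / Σ λ:
  PC1: 59/143 = 0.4126
  PC2: 47/143 = 0.3287
  PC3: 37/143 = 0.2587

Step 3 — cumulative fraction after k components = (λ_1 + ... + λ_k) / Σ λ:
  k = 1: 59/143 = 0.4126
  k = 2: (59 + 47)/143 = 106/143 = 0.7413
  k = 3: (59 + 47 + 37)/143 = 143/143 = 1

Summary (fraction, with percent):

explained: PC1 0.4126 (41.26%), PC2 0.3287 (32.87%), PC3 0.2587 (25.87%);  cumulative: 0.4126, 0.7413, 1


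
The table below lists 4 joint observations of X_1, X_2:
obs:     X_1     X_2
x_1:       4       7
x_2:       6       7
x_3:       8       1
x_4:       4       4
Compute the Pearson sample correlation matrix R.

Step 1 — column means:
  mean(X_1) = (4 + 6 + 8 + 4) / 4 = 22/4 = 5.5
  mean(X_2) = (7 + 7 + 1 + 4) / 4 = 19/4 = 4.75

Step 2 — sample variances and covariances s[i,j] = (1/(n-1)) · Σ_k (x_{k,i} - mean_i) · (x_{k,j} - mean_j), with n-1 = 3:
  s[X_1,X_1] = ((-1.5)·(-1.5) + (0.5)·(0.5) + (2.5)·(2.5) + (-1.5)·(-1.5)) / 3 = 11/3 = 3.6667
  s[X_1,X_2] = ((-1.5)·(2.25) + (0.5)·(2.25) + (2.5)·(-3.75) + (-1.5)·(-0.75)) / 3 = -10.5/3 = -3.5
  s[X_2,X_2] = ((2.25)·(2.25) + (2.25)·(2.25) + (-3.75)·(-3.75) + (-0.75)·(-0.75)) / 3 = 24.75/3 = 8.25
  Sample standard deviations s_i = √(s[i,i]):
  s(X_1) = √(3.6667) = 1.9149
  s(X_2) = √(8.25) = 2.8723

Step 3 — r_{ij} = s_{ij} / (s_i · s_j):
  r[X_1,X_1] = 1 (diagonal).
  r[X_1,X_2] = -3.5 / (1.9149 · 2.8723) = -3.5 / 5.5 = -0.6364
  r[X_2,X_2] = 1 (diagonal).

R is symmetric with unit diagonal. Assembling:

R = [[1, -0.6364],
 [-0.6364, 1]]


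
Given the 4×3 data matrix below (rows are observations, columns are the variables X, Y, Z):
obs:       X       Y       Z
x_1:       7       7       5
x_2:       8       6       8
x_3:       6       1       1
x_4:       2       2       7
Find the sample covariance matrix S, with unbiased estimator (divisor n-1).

Step 1 — column means:
  mean(X) = (7 + 8 + 6 + 2) / 4 = 23/4 = 5.75
  mean(Y) = (7 + 6 + 1 + 2) / 4 = 16/4 = 4
  mean(Z) = (5 + 8 + 1 + 7) / 4 = 21/4 = 5.25

Step 2 — sample covariance S[i,j] = (1/(n-1)) · Σ_k (x_{k,i} - mean_i) · (x_{k,j} - mean_j), with n-1 = 3.
  S[X,X] = ((1.25)·(1.25) + (2.25)·(2.25) + (0.25)·(0.25) + (-3.75)·(-3.75)) / 3 = 20.75/3 = 6.9167
  S[X,Y] = ((1.25)·(3) + (2.25)·(2) + (0.25)·(-3) + (-3.75)·(-2)) / 3 = 15/3 = 5
  S[X,Z] = ((1.25)·(-0.25) + (2.25)·(2.75) + (0.25)·(-4.25) + (-3.75)·(1.75)) / 3 = -1.75/3 = -0.5833
  S[Y,Y] = ((3)·(3) + (2)·(2) + (-3)·(-3) + (-2)·(-2)) / 3 = 26/3 = 8.6667
  S[Y,Z] = ((3)·(-0.25) + (2)·(2.75) + (-3)·(-4.25) + (-2)·(1.75)) / 3 = 14/3 = 4.6667
  S[Z,Z] = ((-0.25)·(-0.25) + (2.75)·(2.75) + (-4.25)·(-4.25) + (1.75)·(1.75)) / 3 = 28.75/3 = 9.5833

S is symmetric (S[j,i] = S[i,j]). Assembling:

S = [[6.9167, 5, -0.5833],
 [5, 8.6667, 4.6667],
 [-0.5833, 4.6667, 9.5833]]


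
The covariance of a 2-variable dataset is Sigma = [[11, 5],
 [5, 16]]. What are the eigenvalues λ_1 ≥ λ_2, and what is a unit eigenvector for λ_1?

Step 1 — characteristic polynomial of 2×2 Sigma:
  det(Sigma - λI) = λ² - trace · λ + det = 0.
  trace = 11 + 16 = 27, det = 11·16 - (5)² = 151.
Step 2 — discriminant:
  Δ = trace² - 4·det = 729 - 604 = 125.
Step 3 — eigenvalues:
  λ = (trace ± √Δ)/2 = (27 ± 11.1803)/2,
  λ_1 = 19.0902,  λ_2 = 7.9098.

Step 4 — unit eigenvector for λ_1: solve (Sigma - λ_1 I)v = 0. First row:
  (11 - 19.0902)·v_x + (5)·v_y = 0, i.e. (-8.0902)·v_x + (5)·v_y = 0,
  so v ∝ (b, λ_1 - a) = (5, 8.0902) = u.
  ||u|| = √((5)² + (8.0902)²) = √(90.4508) ≈ 9.5106,
  v_1 = u/||u|| ≈ (0.5257, 0.8507) (||v_1|| = 1).

λ_1 = 19.0902,  λ_2 = 7.9098;  v_1 ≈ (0.5257, 0.8507)


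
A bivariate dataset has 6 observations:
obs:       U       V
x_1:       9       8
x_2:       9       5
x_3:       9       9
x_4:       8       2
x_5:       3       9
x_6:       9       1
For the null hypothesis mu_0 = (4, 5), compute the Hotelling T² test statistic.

Step 1 — sample mean vector:
  mean(U) = (9 + 9 + 9 + 8 + 3 + 9) / 6 = 47/6 = 7.8333
  mean(V) = (8 + 5 + 9 + 2 + 9 + 1) / 6 = 34/6 = 5.6667
  x̄ = (7.8333, 5.6667),  deviation x̄ - mu_0 = (7.8333, 5.6667) - (4, 5) = (3.8333, 0.6667).

Step 2 — sample covariance matrix, S[i,j] = (1/(n-1)) · Σ_k (x_{k,i} - mean_i) · (x_{k,j} - mean_j), divisor n-1 = 5:
  S[U,U] = ((1.1667)·(1.1667) + (1.1667)·(1.1667) + (1.1667)·(1.1667) + (0.1667)·(0.1667) + (-4.8333)·(-4.8333) + (1.1667)·(1.1667)) / 5 = 28.8333/5 = 5.7667
  S[U,V] = ((1.1667)·(2.3333) + (1.1667)·(-0.6667) + (1.1667)·(3.3333) + (0.1667)·(-3.6667) + (-4.8333)·(3.3333) + (1.1667)·(-4.6667)) / 5 = -16.3333/5 = -3.2667
  S[V,V] = ((2.3333)·(2.3333) + (-0.6667)·(-0.6667) + (3.3333)·(3.3333) + (-3.6667)·(-3.6667) + (3.3333)·(3.3333) + (-4.6667)·(-4.6667)) / 5 = 63.3333/5 = 12.6667
  S = [[5.7667, -3.2667],
 [-3.2667, 12.6667]].

Step 3 — invert S. det(S) = 5.7667·12.6667 - (-3.2667)² = 62.3733.
  S^{-1} = (1/det) · [[d, -b], [-b, a]] = [[0.2031, 0.0524],
 [0.0524, 0.0925]].

Step 4 — quadratic form (x̄ - mu_0)^T · S^{-1} · (x̄ - mu_0):
  S^{-1} · (x̄ - mu_0) = (0.8134, 0.2624),
  (x̄ - mu_0)^T · [...] = (3.8333)·(0.8134) + (0.6667)·(0.2624) = 3.2929.

Step 5 — scale by n: T² = 6 · 3.2929 = 19.7574.

T² ≈ 19.7574


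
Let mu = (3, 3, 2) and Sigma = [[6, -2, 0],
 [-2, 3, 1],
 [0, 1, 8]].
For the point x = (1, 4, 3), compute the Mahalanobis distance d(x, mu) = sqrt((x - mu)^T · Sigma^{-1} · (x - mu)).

Step 1 — centre the observation: (x - mu) = (-2, 1, 1).

Step 2 — invert Sigma (cofactor / det for 3×3, or solve directly):
  Sigma^{-1} = [[0.217, 0.1509, -0.0189],
 [0.1509, 0.4528, -0.0566],
 [-0.0189, -0.0566, 0.1321]].

Step 3 — form the quadratic (x - mu)^T · Sigma^{-1} · (x - mu):
  Sigma^{-1} · (x - mu) = (-0.3019, 0.0943, 0.1132).
  (x - mu)^T · [Sigma^{-1} · (x - mu)] = (-2)·(-0.3019) + (1)·(0.0943) + (1)·(0.1132) = 0.8113.

Step 4 — take square root: d = √(0.8113) ≈ 0.9007.

d(x, mu) = √(0.8113) ≈ 0.9007


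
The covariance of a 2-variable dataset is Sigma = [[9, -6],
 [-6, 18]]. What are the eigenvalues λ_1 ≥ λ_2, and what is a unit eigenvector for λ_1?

Step 1 — characteristic polynomial of 2×2 Sigma:
  det(Sigma - λI) = λ² - trace · λ + det = 0.
  trace = 9 + 18 = 27, det = 9·18 - (-6)² = 126.
Step 2 — discriminant:
  Δ = trace² - 4·det = 729 - 504 = 225.
Step 3 — eigenvalues:
  λ = (trace ± √Δ)/2 = (27 ± 15)/2,
  λ_1 = 21,  λ_2 = 6.

Step 4 — unit eigenvector for λ_1: solve (Sigma - λ_1 I)v = 0. First row:
  (9 - 21)·v_x + (-6)·v_y = 0, i.e. (-12)·v_x + (-6)·v_y = 0,
  so v ∝ (b, λ_1 - a) = (-6, 12); multiply by -1 so the first entry is positive: u = (6, -12).
  ||u|| = √((6)² + (-12)²) = √(180) ≈ 13.4164,
  v_1 = u/||u|| ≈ (0.4472, -0.8944) (||v_1|| = 1).

λ_1 = 21,  λ_2 = 6;  v_1 ≈ (0.4472, -0.8944)


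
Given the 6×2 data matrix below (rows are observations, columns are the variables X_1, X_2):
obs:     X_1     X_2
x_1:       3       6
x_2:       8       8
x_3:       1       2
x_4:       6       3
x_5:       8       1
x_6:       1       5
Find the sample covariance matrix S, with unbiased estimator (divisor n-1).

Step 1 — column means:
  mean(X_1) = (3 + 8 + 1 + 6 + 8 + 1) / 6 = 27/6 = 4.5
  mean(X_2) = (6 + 8 + 2 + 3 + 1 + 5) / 6 = 25/6 = 4.1667

Step 2 — sample covariance S[i,j] = (1/(n-1)) · Σ_k (x_{k,i} - mean_i) · (x_{k,j} - mean_j), with n-1 = 5.
  S[X_1,X_1] = ((-1.5)·(-1.5) + (3.5)·(3.5) + (-3.5)·(-3.5) + (1.5)·(1.5) + (3.5)·(3.5) + (-3.5)·(-3.5)) / 5 = 53.5/5 = 10.7
  S[X_1,X_2] = ((-1.5)·(1.8333) + (3.5)·(3.8333) + (-3.5)·(-2.1667) + (1.5)·(-1.1667) + (3.5)·(-3.1667) + (-3.5)·(0.8333)) / 5 = 2.5/5 = 0.5
  S[X_2,X_2] = ((1.8333)·(1.8333) + (3.8333)·(3.8333) + (-2.1667)·(-2.1667) + (-1.1667)·(-1.1667) + (-3.1667)·(-3.1667) + (0.8333)·(0.8333)) / 5 = 34.8333/5 = 6.9667

S is symmetric (S[j,i] = S[i,j]). Assembling:

S = [[10.7, 0.5],
 [0.5, 6.9667]]


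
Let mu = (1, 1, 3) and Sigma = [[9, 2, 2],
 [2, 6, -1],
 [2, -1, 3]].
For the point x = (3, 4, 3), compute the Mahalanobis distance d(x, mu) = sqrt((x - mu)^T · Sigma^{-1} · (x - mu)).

Step 1 — centre the observation: (x - mu) = (2, 3, 0).

Step 2 — invert Sigma (cofactor / det for 3×3, or solve directly):
  Sigma^{-1} = [[0.156, -0.0734, -0.1284],
 [-0.0734, 0.211, 0.1193],
 [-0.1284, 0.1193, 0.4587]].

Step 3 — form the quadratic (x - mu)^T · Sigma^{-1} · (x - mu):
  Sigma^{-1} · (x - mu) = (0.0917, 0.4862, 0.1009).
  (x - mu)^T · [Sigma^{-1} · (x - mu)] = (2)·(0.0917) + (3)·(0.4862) + (0)·(0.1009) = 1.6422.

Step 4 — take square root: d = √(1.6422) ≈ 1.2815.

d(x, mu) = √(1.6422) ≈ 1.2815


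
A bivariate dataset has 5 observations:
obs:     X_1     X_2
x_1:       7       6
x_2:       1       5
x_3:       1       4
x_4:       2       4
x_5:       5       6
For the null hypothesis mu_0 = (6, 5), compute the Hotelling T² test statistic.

Step 1 — sample mean vector:
  mean(X_1) = (7 + 1 + 1 + 2 + 5) / 5 = 16/5 = 3.2
  mean(X_2) = (6 + 5 + 4 + 4 + 6) / 5 = 25/5 = 5
  x̄ = (3.2, 5),  deviation x̄ - mu_0 = (3.2, 5) - (6, 5) = (-2.8, 0).

Step 2 — sample covariance matrix, S[i,j] = (1/(n-1)) · Σ_k (x_{k,i} - mean_i) · (x_{k,j} - mean_j), divisor n-1 = 4:
  S[X_1,X_1] = ((3.8)·(3.8) + (-2.2)·(-2.2) + (-2.2)·(-2.2) + (-1.2)·(-1.2) + (1.8)·(1.8)) / 4 = 28.8/4 = 7.2
  S[X_1,X_2] = ((3.8)·(1) + (-2.2)·(0) + (-2.2)·(-1) + (-1.2)·(-1) + (1.8)·(1)) / 4 = 9/4 = 2.25
  S[X_2,X_2] = ((1)·(1) + (0)·(0) + (-1)·(-1) + (-1)·(-1) + (1)·(1)) / 4 = 4/4 = 1
  S = [[7.2, 2.25],
 [2.25, 1]].

Step 3 — invert S. det(S) = 7.2·1 - (2.25)² = 2.1375.
  S^{-1} = (1/det) · [[d, -b], [-b, a]] = [[0.4678, -1.0526],
 [-1.0526, 3.3684]].

Step 4 — quadratic form (x̄ - mu_0)^T · S^{-1} · (x̄ - mu_0):
  S^{-1} · (x̄ - mu_0) = (-1.3099, 2.9474),
  (x̄ - mu_0)^T · [...] = (-2.8)·(-1.3099) + (0)·(2.9474) = 3.6678.

Step 5 — scale by n: T² = 5 · 3.6678 = 18.3392.

T² ≈ 18.3392


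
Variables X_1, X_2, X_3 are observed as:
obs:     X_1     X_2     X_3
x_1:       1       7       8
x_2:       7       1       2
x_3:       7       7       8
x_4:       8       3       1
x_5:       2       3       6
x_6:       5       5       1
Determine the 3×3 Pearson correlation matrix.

Step 1 — column means:
  mean(X_1) = (1 + 7 + 7 + 8 + 2 + 5) / 6 = 30/6 = 5
  mean(X_2) = (7 + 1 + 7 + 3 + 3 + 5) / 6 = 26/6 = 4.3333
  mean(X_3) = (8 + 2 + 8 + 1 + 6 + 1) / 6 = 26/6 = 4.3333

Step 2 — sample variances and covariances s[i,j] = (1/(n-1)) · Σ_k (x_{k,i} - mean_i) · (x_{k,j} - mean_j), with n-1 = 5:
  s[X_1,X_1] = ((-4)·(-4) + (2)·(2) + (2)·(2) + (3)·(3) + (-3)·(-3) + (0)·(0)) / 5 = 42/5 = 8.4
  s[X_1,X_2] = ((-4)·(2.6667) + (2)·(-3.3333) + (2)·(2.6667) + (3)·(-1.3333) + (-3)·(-1.3333) + (0)·(0.6667)) / 5 = -12/5 = -2.4
  s[X_1,X_3] = ((-4)·(3.6667) + (2)·(-2.3333) + (2)·(3.6667) + (3)·(-3.3333) + (-3)·(1.6667) + (0)·(-3.3333)) / 5 = -27/5 = -5.4
  s[X_2,X_2] = ((2.6667)·(2.6667) + (-3.3333)·(-3.3333) + (2.6667)·(2.6667) + (-1.3333)·(-1.3333) + (-1.3333)·(-1.3333) + (0.6667)·(0.6667)) / 5 = 29.3333/5 = 5.8667
  s[X_2,X_3] = ((2.6667)·(3.6667) + (-3.3333)·(-2.3333) + (2.6667)·(3.6667) + (-1.3333)·(-3.3333) + (-1.3333)·(1.6667) + (0.6667)·(-3.3333)) / 5 = 27.3333/5 = 5.4667
  s[X_3,X_3] = ((3.6667)·(3.6667) + (-2.3333)·(-2.3333) + (3.6667)·(3.6667) + (-3.3333)·(-3.3333) + (1.6667)·(1.6667) + (-3.3333)·(-3.3333)) / 5 = 57.3333/5 = 11.4667
  Sample standard deviations s_i = √(s[i,i]):
  s(X_1) = √(8.4) = 2.8983
  s(X_2) = √(5.8667) = 2.4221
  s(X_3) = √(11.4667) = 3.3862

Step 3 — r_{ij} = s_{ij} / (s_i · s_j):
  r[X_1,X_1] = 1 (diagonal).
  r[X_1,X_2] = -2.4 / (2.8983 · 2.4221) = -2.4 / 7.02 = -0.3419
  r[X_1,X_3] = -5.4 / (2.8983 · 3.3862) = -5.4 / 9.8143 = -0.5502
  r[X_2,X_2] = 1 (diagonal).
  r[X_2,X_3] = 5.4667 / (2.4221 · 3.3862) = 5.4667 / 8.2019 = 0.6665
  r[X_3,X_3] = 1 (diagonal).

R is symmetric with unit diagonal. Assembling:

R = [[1, -0.3419, -0.5502],
 [-0.3419, 1, 0.6665],
 [-0.5502, 0.6665, 1]]


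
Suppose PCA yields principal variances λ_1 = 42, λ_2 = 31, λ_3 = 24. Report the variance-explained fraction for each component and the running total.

Step 1 — total variance = trace(Sigma) = Σ λ_i = 42 + 31 + 24 = 97.

Step 2 — fraction explained by component i = λ_i / Σ λ:
  PC1: 42/97 = 0.433
  PC2: 31/97 = 0.3196
  PC3: 24/97 = 0.2474

Step 3 — cumulative fraction after k components = (λ_1 + ... + λ_k) / Σ λ:
  k = 1: 42/97 = 0.433
  k = 2: (42 + 31)/97 = 73/97 = 0.7526
  k = 3: (42 + 31 + 24)/97 = 97/97 = 1

Summary (fraction, with percent):

explained: PC1 0.433 (43.3%), PC2 0.3196 (31.96%), PC3 0.2474 (24.74%);  cumulative: 0.433, 0.7526, 1


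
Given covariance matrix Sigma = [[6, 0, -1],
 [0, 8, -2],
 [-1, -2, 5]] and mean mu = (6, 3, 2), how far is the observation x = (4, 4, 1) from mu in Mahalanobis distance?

Step 1 — centre the observation: (x - mu) = (-2, 1, -1).

Step 2 — invert Sigma (cofactor / det for 3×3, or solve directly):
  Sigma^{-1} = [[0.1731, 0.0096, 0.0385],
 [0.0096, 0.1394, 0.0577],
 [0.0385, 0.0577, 0.2308]].

Step 3 — form the quadratic (x - mu)^T · Sigma^{-1} · (x - mu):
  Sigma^{-1} · (x - mu) = (-0.375, 0.0625, -0.25).
  (x - mu)^T · [Sigma^{-1} · (x - mu)] = (-2)·(-0.375) + (1)·(0.0625) + (-1)·(-0.25) = 1.0625.

Step 4 — take square root: d = √(1.0625) ≈ 1.0308.

d(x, mu) = √(1.0625) ≈ 1.0308


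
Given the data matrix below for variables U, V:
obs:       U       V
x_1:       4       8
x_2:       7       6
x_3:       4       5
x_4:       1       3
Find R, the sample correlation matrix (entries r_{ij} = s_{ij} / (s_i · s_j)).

Step 1 — column means:
  mean(U) = (4 + 7 + 4 + 1) / 4 = 16/4 = 4
  mean(V) = (8 + 6 + 5 + 3) / 4 = 22/4 = 5.5

Step 2 — sample variances and covariances s[i,j] = (1/(n-1)) · Σ_k (x_{k,i} - mean_i) · (x_{k,j} - mean_j), with n-1 = 3:
  s[U,U] = ((0)·(0) + (3)·(3) + (0)·(0) + (-3)·(-3)) / 3 = 18/3 = 6
  s[U,V] = ((0)·(2.5) + (3)·(0.5) + (0)·(-0.5) + (-3)·(-2.5)) / 3 = 9/3 = 3
  s[V,V] = ((2.5)·(2.5) + (0.5)·(0.5) + (-0.5)·(-0.5) + (-2.5)·(-2.5)) / 3 = 13/3 = 4.3333
  Sample standard deviations s_i = √(s[i,i]):
  s(U) = √(6) = 2.4495
  s(V) = √(4.3333) = 2.0817

Step 3 — r_{ij} = s_{ij} / (s_i · s_j):
  r[U,U] = 1 (diagonal).
  r[U,V] = 3 / (2.4495 · 2.0817) = 3 / 5.099 = 0.5883
  r[V,V] = 1 (diagonal).

R is symmetric with unit diagonal. Assembling:

R = [[1, 0.5883],
 [0.5883, 1]]


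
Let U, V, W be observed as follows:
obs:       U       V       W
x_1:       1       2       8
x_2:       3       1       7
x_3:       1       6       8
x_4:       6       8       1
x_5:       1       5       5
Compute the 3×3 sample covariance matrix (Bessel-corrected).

Step 1 — column means:
  mean(U) = (1 + 3 + 1 + 6 + 1) / 5 = 12/5 = 2.4
  mean(V) = (2 + 1 + 6 + 8 + 5) / 5 = 22/5 = 4.4
  mean(W) = (8 + 7 + 8 + 1 + 5) / 5 = 29/5 = 5.8

Step 2 — sample covariance S[i,j] = (1/(n-1)) · Σ_k (x_{k,i} - mean_i) · (x_{k,j} - mean_j), with n-1 = 4.
  S[U,U] = ((-1.4)·(-1.4) + (0.6)·(0.6) + (-1.4)·(-1.4) + (3.6)·(3.6) + (-1.4)·(-1.4)) / 4 = 19.2/4 = 4.8
  S[U,V] = ((-1.4)·(-2.4) + (0.6)·(-3.4) + (-1.4)·(1.6) + (3.6)·(3.6) + (-1.4)·(0.6)) / 4 = 11.2/4 = 2.8
  S[U,W] = ((-1.4)·(2.2) + (0.6)·(1.2) + (-1.4)·(2.2) + (3.6)·(-4.8) + (-1.4)·(-0.8)) / 4 = -21.6/4 = -5.4
  S[V,V] = ((-2.4)·(-2.4) + (-3.4)·(-3.4) + (1.6)·(1.6) + (3.6)·(3.6) + (0.6)·(0.6)) / 4 = 33.2/4 = 8.3
  S[V,W] = ((-2.4)·(2.2) + (-3.4)·(1.2) + (1.6)·(2.2) + (3.6)·(-4.8) + (0.6)·(-0.8)) / 4 = -23.6/4 = -5.9
  S[W,W] = ((2.2)·(2.2) + (1.2)·(1.2) + (2.2)·(2.2) + (-4.8)·(-4.8) + (-0.8)·(-0.8)) / 4 = 34.8/4 = 8.7

S is symmetric (S[j,i] = S[i,j]). Assembling:

S = [[4.8, 2.8, -5.4],
 [2.8, 8.3, -5.9],
 [-5.4, -5.9, 8.7]]


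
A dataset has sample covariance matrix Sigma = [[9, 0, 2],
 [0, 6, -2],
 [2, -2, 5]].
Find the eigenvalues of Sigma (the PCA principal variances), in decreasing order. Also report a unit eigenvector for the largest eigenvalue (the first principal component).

Step 1 — characteristic polynomial p(λ) = det(λI - Sigma) = λ³ - tr·λ² + c_1·λ - det, where tr = trace, c_1 = sum of the principal 2×2 minors, det = det(Sigma):
  tr = 9 + 6 + 5 = 20,
  c_1 = (9·6 - (0)²) + (9·5 - (2)²) + (6·5 - (-2)²) = 54 + 41 + 26 = 121,
  det = 9·(6·5 - (-2)²) - (0)·((0)·5 - (-2)·(2)) + (2)·((0)·(-2) - 6·(2)) = 9·(26) - (0)·(4) + (2)·(-12) = 210.
  So p(λ) = λ³ - 20λ² + 121λ - 210.
Step 2 — look for an integer root (rational root theorem: any rational root is an integer divisor of 210). Testing λ = 3:
  p(3) = 27 - 180 + 363 - 210 = 0  ✓
  Dividing out (λ - 3): p(λ) = (λ - 3)(λ² - 17λ + 70).
Step 3 — remaining eigenvalues from the quadratic λ² - 17λ + 70 = 0:
  Δ = 17² - 4·70 = 289 - 280 = 9,  λ = (17 ± √9)/2 = (17 ± 3)/2 = 10 or 7.
  Sorted: λ_1 = 10,  λ_2 = 7,  λ_3 = 3  (check: sum = 20 = tr ✓).

Step 4 — unit eigenvector for λ_1 = 10: v spans the null space of (Sigma - λ_1 I), whose rows are
  r_1 = (-1, 0, 2),  r_2 = (0, -4, -2),  r_3 = (2, -2, -5).
  v is orthogonal to every row, so take v ∝ r_1 × r_2 = ((0)·(-2) - (2)·(-4), (2)·(0) - (-1)·(-2), (-1)·(-4) - (0)·(0)) = (8, -2, 4).
  Rescale (divide by 2): u = (4, -1, 2).
  ||u|| = √((4)² + (-1)² + (2)²) = √(21) ≈ 4.5826,  v_1 = u/||u|| ≈ (0.8729, -0.2182, 0.4364) (||v_1|| = 1).

λ_1 = 10,  λ_2 = 7,  λ_3 = 3;  v_1 ≈ (0.8729, -0.2182, 0.4364)


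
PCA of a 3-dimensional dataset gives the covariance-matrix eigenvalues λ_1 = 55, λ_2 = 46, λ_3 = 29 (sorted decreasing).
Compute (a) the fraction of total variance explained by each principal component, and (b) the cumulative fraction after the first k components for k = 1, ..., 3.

Step 1 — total variance = trace(Sigma) = Σ λ_i = 55 + 46 + 29 = 130.

Step 2 — fraction explained by component i = λ_i / Σ λ:
  PC1: 55/130 = 0.4231
  PC2: 46/130 = 0.3538
  PC3: 29/130 = 0.2231

Step 3 — cumulative fraction after k components = (λ_1 + ... + λ_k) / Σ λ:
  k = 1: 55/130 = 0.4231
  k = 2: (55 + 46)/130 = 101/130 = 0.7769
  k = 3: (55 + 46 + 29)/130 = 130/130 = 1

Summary (fraction, with percent):

explained: PC1 0.4231 (42.31%), PC2 0.3538 (35.38%), PC3 0.2231 (22.31%);  cumulative: 0.4231, 0.7769, 1
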